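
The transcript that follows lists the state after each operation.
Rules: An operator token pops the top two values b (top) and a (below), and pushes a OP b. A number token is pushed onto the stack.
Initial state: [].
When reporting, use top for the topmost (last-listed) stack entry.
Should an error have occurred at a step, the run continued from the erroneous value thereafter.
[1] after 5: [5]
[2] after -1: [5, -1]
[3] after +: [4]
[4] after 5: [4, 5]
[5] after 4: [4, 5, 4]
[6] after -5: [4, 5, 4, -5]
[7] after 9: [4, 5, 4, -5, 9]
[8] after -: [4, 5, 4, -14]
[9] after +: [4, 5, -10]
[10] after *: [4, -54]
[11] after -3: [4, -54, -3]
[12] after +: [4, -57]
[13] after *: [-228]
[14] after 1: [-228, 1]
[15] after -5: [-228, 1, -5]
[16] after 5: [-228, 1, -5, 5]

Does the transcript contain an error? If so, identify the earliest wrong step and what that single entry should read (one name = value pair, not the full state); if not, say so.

step 10, top = -50

Recomputing the run from the initial state:
step 1: [5]
step 2: [5, -1]
step 3: [4]
step 4: [4, 5]
step 5: [4, 5, 4]
step 6: [4, 5, 4, -5]
step 7: [4, 5, 4, -5, 9]
step 8: [4, 5, 4, -14]
step 9: [4, 5, -10]
step 10: [4, -50]
step 11: [4, -50, -3]
step 12: [4, -53]
step 13: [-212]
step 14: [-212, 1]
step 15: [-212, 1, -5]
step 16: [-212, 1, -5, 5]
The first disagreement with the transcript is at step 10, where the value should be top = -50.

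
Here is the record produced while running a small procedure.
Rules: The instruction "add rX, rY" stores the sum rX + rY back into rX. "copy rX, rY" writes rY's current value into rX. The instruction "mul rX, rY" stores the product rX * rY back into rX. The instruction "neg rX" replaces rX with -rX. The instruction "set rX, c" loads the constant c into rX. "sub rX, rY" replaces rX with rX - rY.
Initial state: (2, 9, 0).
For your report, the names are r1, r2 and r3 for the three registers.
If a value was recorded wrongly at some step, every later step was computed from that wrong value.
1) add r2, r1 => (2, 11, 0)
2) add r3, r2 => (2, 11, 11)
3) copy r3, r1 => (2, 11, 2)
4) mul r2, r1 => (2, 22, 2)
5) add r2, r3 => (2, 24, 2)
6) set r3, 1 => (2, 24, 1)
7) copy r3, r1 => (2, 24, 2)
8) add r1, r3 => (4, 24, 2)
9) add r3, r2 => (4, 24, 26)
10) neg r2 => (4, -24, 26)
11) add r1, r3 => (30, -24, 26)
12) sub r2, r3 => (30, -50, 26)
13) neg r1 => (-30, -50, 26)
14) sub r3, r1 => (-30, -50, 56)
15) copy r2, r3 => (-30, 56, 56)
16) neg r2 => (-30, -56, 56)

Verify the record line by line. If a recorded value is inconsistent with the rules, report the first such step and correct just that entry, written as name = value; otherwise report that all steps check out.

Recomputing the run from the initial state:
step 1: r1 = 2, r2 = 11, r3 = 0
step 2: r1 = 2, r2 = 11, r3 = 11
step 3: r1 = 2, r2 = 11, r3 = 2
step 4: r1 = 2, r2 = 22, r3 = 2
step 5: r1 = 2, r2 = 24, r3 = 2
step 6: r1 = 2, r2 = 24, r3 = 1
step 7: r1 = 2, r2 = 24, r3 = 2
step 8: r1 = 4, r2 = 24, r3 = 2
step 9: r1 = 4, r2 = 24, r3 = 26
step 10: r1 = 4, r2 = -24, r3 = 26
step 11: r1 = 30, r2 = -24, r3 = 26
step 12: r1 = 30, r2 = -50, r3 = 26
step 13: r1 = -30, r2 = -50, r3 = 26
step 14: r1 = -30, r2 = -50, r3 = 56
step 15: r1 = -30, r2 = 56, r3 = 56
step 16: r1 = -30, r2 = -56, r3 = 56
This matches the record at every step.

no error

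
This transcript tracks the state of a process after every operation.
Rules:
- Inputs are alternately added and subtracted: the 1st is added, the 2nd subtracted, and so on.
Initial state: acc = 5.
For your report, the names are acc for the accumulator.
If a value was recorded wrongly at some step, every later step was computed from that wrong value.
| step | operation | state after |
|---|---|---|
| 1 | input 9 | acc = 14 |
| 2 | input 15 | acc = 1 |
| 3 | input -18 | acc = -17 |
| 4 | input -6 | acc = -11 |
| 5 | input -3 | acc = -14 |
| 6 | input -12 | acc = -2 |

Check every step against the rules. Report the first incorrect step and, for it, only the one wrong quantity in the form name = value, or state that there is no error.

step 2, acc = -1

Recomputing the run from the initial state:
step 1: acc = 14
step 2: acc = -1
step 3: acc = -19
step 4: acc = -13
step 5: acc = -16
step 6: acc = -4
The first disagreement with the transcript is at step 2, where the value should be acc = -1.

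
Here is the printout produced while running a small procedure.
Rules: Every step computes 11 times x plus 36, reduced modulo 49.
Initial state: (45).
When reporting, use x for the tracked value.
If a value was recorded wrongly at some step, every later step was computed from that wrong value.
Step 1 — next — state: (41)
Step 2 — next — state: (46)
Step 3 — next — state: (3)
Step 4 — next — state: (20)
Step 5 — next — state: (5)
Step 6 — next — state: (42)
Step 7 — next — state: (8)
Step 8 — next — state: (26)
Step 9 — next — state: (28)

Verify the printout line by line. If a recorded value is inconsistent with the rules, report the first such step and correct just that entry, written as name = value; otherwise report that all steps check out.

Step 1: x = (11*45 + 36) mod 49 = 41 — checks out.
Step 2: x = (11*41 + 36) mod 49 = 46 — no discrepancy.
Step 3: x = (11*46 + 36) mod 49 = 3 — no discrepancy.
Step 4: x = (11*3 + 36) mod 49 = 20 — agrees with the printout.
Step 5: x = (11*20 + 36) mod 49 = 11 — the entry is off here.
First incorrect step: 5; the correct value is x = 11.

step 5, x = 11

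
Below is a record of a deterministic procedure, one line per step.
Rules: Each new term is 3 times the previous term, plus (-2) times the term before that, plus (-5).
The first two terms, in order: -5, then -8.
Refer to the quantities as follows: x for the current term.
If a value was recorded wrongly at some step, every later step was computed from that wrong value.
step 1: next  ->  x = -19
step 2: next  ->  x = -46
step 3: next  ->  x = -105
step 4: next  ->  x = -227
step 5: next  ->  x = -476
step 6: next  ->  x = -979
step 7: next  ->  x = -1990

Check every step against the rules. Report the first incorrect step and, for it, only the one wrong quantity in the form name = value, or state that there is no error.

step 4, x = -228

step 1: x = 3*(-8) + (-2)*(-5) + (-5) = -19 -> exactly as logged
step 2: x = 3*(-19) + (-2)*(-8) + (-5) = -46 -> consistent with the record
step 3: x = 3*(-46) + (-2)*(-19) + (-5) = -105 -> no discrepancy
step 4: x = 3*(-105) + (-2)*(-46) + (-5) = -228 -> not what was recorded
So the first discrepancy is step 4, where the right value is x = -228.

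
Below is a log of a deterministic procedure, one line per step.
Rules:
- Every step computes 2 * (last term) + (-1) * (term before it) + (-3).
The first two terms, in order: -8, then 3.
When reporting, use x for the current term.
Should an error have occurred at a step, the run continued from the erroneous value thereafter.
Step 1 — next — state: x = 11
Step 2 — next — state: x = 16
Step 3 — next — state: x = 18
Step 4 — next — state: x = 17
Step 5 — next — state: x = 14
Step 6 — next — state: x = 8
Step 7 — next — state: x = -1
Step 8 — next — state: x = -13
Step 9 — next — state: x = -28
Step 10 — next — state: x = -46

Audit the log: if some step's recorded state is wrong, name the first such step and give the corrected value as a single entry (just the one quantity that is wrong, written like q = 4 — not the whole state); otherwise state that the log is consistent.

1. x = 2*(3) + (-1)*(-8) + (-3) = 11 (same as recorded)
2. x = 2*(11) + (-1)*(3) + (-3) = 16 (matches)
3. x = 2*(16) + (-1)*(11) + (-3) = 18 (confirmed correct)
4. x = 2*(18) + (-1)*(16) + (-3) = 17 (same as recorded)
5. x = 2*(17) + (-1)*(18) + (-3) = 13 (the entry is off here)
The earliest wrong entry is at step 5: it should read x = 13.

step 5, x = 13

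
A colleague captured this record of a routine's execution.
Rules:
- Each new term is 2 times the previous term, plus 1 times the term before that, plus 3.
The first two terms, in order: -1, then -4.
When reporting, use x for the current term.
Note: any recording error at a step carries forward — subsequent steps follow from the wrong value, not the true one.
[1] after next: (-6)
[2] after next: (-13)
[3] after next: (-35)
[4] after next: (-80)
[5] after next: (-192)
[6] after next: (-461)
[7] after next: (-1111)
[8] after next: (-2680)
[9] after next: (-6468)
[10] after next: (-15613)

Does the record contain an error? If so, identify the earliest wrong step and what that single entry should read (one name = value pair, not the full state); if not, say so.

step 3, x = -29

1. x = 2*(-4) + (1)*(-1) + (3) = -6 (checks out)
2. x = 2*(-6) + (1)*(-4) + (3) = -13 (confirmed correct)
3. x = 2*(-13) + (1)*(-6) + (3) = -29 (the recorded entry deviates here)
Step 3 is the first one off; corrected, x = -29.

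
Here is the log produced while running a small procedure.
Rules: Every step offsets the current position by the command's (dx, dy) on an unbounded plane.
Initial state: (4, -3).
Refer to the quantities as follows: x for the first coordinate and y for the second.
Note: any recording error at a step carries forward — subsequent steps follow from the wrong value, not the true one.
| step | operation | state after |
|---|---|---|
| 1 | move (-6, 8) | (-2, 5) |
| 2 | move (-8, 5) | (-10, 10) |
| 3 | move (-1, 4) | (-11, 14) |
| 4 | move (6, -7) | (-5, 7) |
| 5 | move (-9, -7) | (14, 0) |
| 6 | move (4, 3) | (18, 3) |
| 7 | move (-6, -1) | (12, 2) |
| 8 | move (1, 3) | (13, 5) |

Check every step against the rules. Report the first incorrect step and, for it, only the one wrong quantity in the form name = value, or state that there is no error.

step 5, x = -14

step 1: x = 4 + (-6) = -2, y = -3 + (8) = 5 -> confirmed correct
step 2: x = -2 + (-8) = -10, y = 5 + (5) = 10 -> exactly as logged
step 3: x = -10 + (-1) = -11, y = 10 + (4) = 14 -> no discrepancy
step 4: x = -11 + (6) = -5, y = 14 + (-7) = 7 -> consistent with the log
step 5: x = -5 + (-9) = -14, y = 7 + (-7) = 0 -> not what was recorded
So the first discrepancy is step 5, where the right value is x = -14.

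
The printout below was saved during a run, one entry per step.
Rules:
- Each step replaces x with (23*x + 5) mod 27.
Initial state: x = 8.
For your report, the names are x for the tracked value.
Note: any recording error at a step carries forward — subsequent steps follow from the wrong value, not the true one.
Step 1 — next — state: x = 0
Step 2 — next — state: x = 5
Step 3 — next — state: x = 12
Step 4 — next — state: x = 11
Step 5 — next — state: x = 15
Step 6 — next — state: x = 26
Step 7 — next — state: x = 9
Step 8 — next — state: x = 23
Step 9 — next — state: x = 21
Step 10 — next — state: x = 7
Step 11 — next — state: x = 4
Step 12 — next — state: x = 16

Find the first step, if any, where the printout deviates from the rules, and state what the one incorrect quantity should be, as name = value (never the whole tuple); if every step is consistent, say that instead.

Recomputing the run from the initial state:
step 1: x = 0
step 2: x = 5
step 3: x = 12
step 4: x = 11
step 5: x = 15
step 6: x = 26
step 7: x = 9
step 8: x = 23
step 9: x = 21
step 10: x = 2
step 11: x = 24
step 12: x = 17
The first disagreement with the printout is at step 10, where the value should be x = 2.

step 10, x = 2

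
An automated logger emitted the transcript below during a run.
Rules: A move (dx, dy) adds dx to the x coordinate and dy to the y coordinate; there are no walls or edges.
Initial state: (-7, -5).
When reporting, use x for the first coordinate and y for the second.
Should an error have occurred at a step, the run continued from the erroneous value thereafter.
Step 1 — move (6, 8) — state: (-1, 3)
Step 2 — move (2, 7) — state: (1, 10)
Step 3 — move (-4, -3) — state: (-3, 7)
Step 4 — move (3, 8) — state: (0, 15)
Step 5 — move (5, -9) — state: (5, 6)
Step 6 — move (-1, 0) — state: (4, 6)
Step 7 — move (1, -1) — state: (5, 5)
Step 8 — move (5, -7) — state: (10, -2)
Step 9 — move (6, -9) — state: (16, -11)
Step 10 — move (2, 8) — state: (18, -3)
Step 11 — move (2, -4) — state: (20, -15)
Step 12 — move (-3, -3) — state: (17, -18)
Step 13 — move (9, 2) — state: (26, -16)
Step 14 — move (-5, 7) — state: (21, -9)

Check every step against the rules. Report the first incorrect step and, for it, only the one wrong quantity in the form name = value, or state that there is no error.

step 11, y = -7

Recomputing the run from the initial state:
step 1: x = -1, y = 3
step 2: x = 1, y = 10
step 3: x = -3, y = 7
step 4: x = 0, y = 15
step 5: x = 5, y = 6
step 6: x = 4, y = 6
step 7: x = 5, y = 5
step 8: x = 10, y = -2
step 9: x = 16, y = -11
step 10: x = 18, y = -3
step 11: x = 20, y = -7
step 12: x = 17, y = -10
step 13: x = 26, y = -8
step 14: x = 21, y = -1
The first disagreement with the transcript is at step 11, where the value should be y = -7.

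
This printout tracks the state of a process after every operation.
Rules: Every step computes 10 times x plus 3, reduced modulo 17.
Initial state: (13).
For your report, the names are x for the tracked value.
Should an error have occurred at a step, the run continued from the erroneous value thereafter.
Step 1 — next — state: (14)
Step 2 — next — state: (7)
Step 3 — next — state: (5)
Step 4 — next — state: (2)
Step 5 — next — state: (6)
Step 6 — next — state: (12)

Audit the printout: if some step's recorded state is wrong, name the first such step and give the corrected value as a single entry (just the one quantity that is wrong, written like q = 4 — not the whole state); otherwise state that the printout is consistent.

Step 1: x = (10*13 + 3) mod 17 = 14 — checks out.
Step 2: x = (10*14 + 3) mod 17 = 7 — checks out.
Step 3: x = (10*7 + 3) mod 17 = 5 — matches.
Step 4: x = (10*5 + 3) mod 17 = 2 — no discrepancy.
Step 5: x = (10*2 + 3) mod 17 = 6 — same as recorded.
Step 6: x = (10*6 + 3) mod 17 = 12 — same as recorded.
The recomputation confirms every line.

no error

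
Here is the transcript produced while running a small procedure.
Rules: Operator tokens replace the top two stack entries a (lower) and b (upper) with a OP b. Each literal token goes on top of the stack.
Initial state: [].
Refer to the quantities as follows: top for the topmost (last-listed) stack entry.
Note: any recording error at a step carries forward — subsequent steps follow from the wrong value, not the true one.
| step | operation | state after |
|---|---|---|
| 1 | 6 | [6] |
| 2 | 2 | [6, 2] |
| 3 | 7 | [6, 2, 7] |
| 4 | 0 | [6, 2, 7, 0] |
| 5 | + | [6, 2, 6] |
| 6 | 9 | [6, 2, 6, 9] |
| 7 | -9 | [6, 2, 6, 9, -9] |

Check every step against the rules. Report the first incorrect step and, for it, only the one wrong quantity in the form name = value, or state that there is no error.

Recomputing the run from the initial state:
step 1: [6]
step 2: [6, 2]
step 3: [6, 2, 7]
step 4: [6, 2, 7, 0]
step 5: [6, 2, 7]
step 6: [6, 2, 7, 9]
step 7: [6, 2, 7, 9, -9]
The first disagreement with the transcript is at step 5, where the value should be top = 7.

step 5, top = 7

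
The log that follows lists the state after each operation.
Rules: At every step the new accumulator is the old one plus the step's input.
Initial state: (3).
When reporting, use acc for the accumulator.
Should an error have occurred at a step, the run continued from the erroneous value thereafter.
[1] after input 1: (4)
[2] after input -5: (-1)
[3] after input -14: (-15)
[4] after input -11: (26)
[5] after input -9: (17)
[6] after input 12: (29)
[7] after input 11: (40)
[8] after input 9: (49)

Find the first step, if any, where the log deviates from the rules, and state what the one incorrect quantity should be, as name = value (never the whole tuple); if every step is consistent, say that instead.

1. acc = 3 + 1 = 4 (consistent with the log)
2. acc = 4 + -5 = -1 (confirmed correct)
3. acc = -1 + -14 = -15 (exactly as logged)
4. acc = -15 + -11 = -26 (this is not what the log shows)
First deviation found at step 4; the corrected entry is acc = -26.

step 4, acc = -26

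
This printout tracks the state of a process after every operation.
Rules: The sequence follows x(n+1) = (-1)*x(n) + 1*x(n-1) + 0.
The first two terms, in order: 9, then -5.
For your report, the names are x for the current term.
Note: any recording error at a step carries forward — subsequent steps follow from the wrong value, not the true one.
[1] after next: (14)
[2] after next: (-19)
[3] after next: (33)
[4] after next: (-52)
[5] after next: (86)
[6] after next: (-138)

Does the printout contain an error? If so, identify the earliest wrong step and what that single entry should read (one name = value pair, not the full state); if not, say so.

Step 1: x = -1*(-5) + (1)*(9) + (0) = 14 — confirmed correct.
Step 2: x = -1*(14) + (1)*(-5) + (0) = -19 — agrees with the printout.
Step 3: x = -1*(-19) + (1)*(14) + (0) = 33 — in agreement.
Step 4: x = -1*(33) + (1)*(-19) + (0) = -52 — exactly as logged.
Step 5: x = -1*(-52) + (1)*(33) + (0) = 85 — not what was recorded.
First deviation found at step 5; the corrected entry is x = 85.

step 5, x = 85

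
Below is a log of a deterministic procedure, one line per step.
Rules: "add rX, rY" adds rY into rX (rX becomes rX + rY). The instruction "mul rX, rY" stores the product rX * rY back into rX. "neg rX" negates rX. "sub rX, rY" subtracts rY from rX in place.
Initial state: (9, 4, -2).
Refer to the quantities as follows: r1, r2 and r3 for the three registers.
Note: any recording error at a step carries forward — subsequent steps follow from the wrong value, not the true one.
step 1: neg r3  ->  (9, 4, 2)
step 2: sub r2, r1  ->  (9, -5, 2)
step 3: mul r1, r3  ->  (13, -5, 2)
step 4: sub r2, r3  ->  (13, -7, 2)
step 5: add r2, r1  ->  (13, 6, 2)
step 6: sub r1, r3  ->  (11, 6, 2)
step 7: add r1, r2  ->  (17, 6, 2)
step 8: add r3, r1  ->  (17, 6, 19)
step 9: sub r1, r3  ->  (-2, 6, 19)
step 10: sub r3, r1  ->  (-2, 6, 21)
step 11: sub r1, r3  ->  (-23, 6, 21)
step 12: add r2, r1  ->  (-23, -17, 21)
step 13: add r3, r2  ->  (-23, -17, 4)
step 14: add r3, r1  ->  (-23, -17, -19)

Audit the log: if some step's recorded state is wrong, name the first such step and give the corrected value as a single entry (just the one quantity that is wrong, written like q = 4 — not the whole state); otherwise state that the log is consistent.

Recomputing the run from the initial state:
step 1: r1 = 9, r2 = 4, r3 = 2
step 2: r1 = 9, r2 = -5, r3 = 2
step 3: r1 = 18, r2 = -5, r3 = 2
step 4: r1 = 18, r2 = -7, r3 = 2
step 5: r1 = 18, r2 = 11, r3 = 2
step 6: r1 = 16, r2 = 11, r3 = 2
step 7: r1 = 27, r2 = 11, r3 = 2
step 8: r1 = 27, r2 = 11, r3 = 29
step 9: r1 = -2, r2 = 11, r3 = 29
step 10: r1 = -2, r2 = 11, r3 = 31
step 11: r1 = -33, r2 = 11, r3 = 31
step 12: r1 = -33, r2 = -22, r3 = 31
step 13: r1 = -33, r2 = -22, r3 = 9
step 14: r1 = -33, r2 = -22, r3 = -24
The first disagreement with the log is at step 3, where the value should be r1 = 18.

step 3, r1 = 18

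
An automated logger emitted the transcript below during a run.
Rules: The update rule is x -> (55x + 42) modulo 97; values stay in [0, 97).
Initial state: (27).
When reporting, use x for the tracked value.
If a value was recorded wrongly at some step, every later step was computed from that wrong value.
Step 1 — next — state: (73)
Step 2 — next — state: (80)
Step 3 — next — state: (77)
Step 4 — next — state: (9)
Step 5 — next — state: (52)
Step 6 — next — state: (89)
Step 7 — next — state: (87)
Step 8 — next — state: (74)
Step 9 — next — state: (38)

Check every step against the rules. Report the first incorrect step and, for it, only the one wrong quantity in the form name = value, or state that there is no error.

step 1, x = 72

Recomputing the run from the initial state:
step 1: x = 72
step 2: x = 25
step 3: x = 59
step 4: x = 86
step 5: x = 19
step 6: x = 20
step 7: x = 75
step 8: x = 93
step 9: x = 16
The first disagreement with the transcript is at step 1, where the value should be x = 72.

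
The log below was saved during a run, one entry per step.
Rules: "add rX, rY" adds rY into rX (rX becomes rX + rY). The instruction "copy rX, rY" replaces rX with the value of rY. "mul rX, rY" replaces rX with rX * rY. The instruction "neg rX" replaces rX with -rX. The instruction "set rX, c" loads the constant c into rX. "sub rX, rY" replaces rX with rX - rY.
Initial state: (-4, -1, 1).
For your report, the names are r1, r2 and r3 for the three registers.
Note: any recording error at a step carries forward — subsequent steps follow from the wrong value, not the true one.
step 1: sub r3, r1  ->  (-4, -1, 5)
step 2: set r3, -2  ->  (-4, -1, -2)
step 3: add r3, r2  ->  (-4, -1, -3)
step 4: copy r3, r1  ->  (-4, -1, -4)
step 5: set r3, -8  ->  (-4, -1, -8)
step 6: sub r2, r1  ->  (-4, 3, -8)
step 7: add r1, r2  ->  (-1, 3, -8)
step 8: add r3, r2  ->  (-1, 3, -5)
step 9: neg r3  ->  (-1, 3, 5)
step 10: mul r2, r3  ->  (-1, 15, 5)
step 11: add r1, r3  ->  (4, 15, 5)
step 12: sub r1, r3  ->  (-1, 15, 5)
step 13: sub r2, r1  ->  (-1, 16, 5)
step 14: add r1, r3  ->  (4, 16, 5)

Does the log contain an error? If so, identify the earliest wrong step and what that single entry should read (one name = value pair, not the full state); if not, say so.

no error

1. r3 = 1 - -4 = 5 (verified)
2. r3 = -2 (verified)
3. r3 = -2 + -1 = -3 (in agreement)
4. r3 = -4 (verified)
5. r3 = -8 (exactly as logged)
6. r2 = -1 - -4 = 3 (no discrepancy)
7. r1 = -4 + 3 = -1 (exactly as logged)
8. r3 = -8 + 3 = -5 (consistent with the log)
9. r3 = -(-5) = 5 (agrees with the log)
10. r2 = 3 * 5 = 15 (matches)
11. r1 = -1 + 5 = 4 (agrees with the log)
12. r1 = 4 - 5 = -1 (no discrepancy)
13. r2 = 15 - -1 = 16 (same as recorded)
14. r1 = -1 + 5 = 4 (verified)
No step deviates from the rules.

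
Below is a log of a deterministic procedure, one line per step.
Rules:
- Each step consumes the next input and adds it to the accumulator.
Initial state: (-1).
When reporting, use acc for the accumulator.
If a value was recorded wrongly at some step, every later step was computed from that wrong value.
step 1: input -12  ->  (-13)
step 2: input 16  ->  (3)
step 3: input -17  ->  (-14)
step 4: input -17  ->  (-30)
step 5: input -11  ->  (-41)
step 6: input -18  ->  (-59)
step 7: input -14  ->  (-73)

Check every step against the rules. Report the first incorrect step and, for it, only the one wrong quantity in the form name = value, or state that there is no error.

Recomputing the run from the initial state:
step 1: acc = -13
step 2: acc = 3
step 3: acc = -14
step 4: acc = -31
step 5: acc = -42
step 6: acc = -60
step 7: acc = -74
The first disagreement with the log is at step 4, where the value should be acc = -31.

step 4, acc = -31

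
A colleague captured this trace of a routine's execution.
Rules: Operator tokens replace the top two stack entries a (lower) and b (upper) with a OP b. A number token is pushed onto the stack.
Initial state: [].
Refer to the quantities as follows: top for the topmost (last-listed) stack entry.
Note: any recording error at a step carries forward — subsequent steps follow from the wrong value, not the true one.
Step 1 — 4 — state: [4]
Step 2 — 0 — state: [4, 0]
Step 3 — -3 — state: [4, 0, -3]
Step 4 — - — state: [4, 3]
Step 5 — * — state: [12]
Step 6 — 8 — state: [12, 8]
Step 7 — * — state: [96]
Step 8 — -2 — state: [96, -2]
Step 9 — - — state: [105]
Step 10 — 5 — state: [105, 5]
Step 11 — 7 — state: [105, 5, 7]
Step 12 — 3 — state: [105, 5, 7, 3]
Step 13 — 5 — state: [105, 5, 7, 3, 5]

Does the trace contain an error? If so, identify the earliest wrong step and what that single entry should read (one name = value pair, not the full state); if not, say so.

step 9, top = 98

Recomputing the run from the initial state:
step 1: [4]
step 2: [4, 0]
step 3: [4, 0, -3]
step 4: [4, 3]
step 5: [12]
step 6: [12, 8]
step 7: [96]
step 8: [96, -2]
step 9: [98]
step 10: [98, 5]
step 11: [98, 5, 7]
step 12: [98, 5, 7, 3]
step 13: [98, 5, 7, 3, 5]
The first disagreement with the trace is at step 9, where the value should be top = 98.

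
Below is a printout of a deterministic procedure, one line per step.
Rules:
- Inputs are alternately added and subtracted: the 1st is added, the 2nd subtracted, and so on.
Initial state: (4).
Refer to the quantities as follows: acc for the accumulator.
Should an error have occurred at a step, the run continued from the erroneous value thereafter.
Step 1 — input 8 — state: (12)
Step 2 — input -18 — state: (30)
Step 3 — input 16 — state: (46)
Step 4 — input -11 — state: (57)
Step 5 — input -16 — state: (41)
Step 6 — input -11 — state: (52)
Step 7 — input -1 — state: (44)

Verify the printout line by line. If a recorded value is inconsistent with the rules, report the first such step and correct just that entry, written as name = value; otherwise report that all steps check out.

step 7, acc = 51

Recomputing the run from the initial state:
step 1: acc = 12
step 2: acc = 30
step 3: acc = 46
step 4: acc = 57
step 5: acc = 41
step 6: acc = 52
step 7: acc = 51
The first disagreement with the printout is at step 7, where the value should be acc = 51.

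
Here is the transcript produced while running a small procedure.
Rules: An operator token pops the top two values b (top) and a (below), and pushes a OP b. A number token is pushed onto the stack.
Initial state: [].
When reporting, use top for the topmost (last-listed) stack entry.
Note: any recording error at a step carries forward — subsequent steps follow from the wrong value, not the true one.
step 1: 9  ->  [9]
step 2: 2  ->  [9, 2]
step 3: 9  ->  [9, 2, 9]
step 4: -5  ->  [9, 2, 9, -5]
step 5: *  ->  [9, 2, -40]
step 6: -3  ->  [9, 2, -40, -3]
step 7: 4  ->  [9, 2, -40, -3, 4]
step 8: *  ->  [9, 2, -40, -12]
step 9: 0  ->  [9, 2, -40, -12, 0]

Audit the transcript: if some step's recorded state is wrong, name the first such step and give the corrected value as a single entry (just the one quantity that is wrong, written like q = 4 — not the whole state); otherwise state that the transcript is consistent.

step 5, top = -45

Step 1: push 9: top = 9 — checks out.
Step 2: push 2: top = 2 — verified.
Step 3: push 9: top = 9 — verified.
Step 4: push -5: top = -5 — in agreement.
Step 5: 9 * -5 = -45 — not what was recorded.
The audit stops at step 5: the recorded entry is wrong and should be top = -45.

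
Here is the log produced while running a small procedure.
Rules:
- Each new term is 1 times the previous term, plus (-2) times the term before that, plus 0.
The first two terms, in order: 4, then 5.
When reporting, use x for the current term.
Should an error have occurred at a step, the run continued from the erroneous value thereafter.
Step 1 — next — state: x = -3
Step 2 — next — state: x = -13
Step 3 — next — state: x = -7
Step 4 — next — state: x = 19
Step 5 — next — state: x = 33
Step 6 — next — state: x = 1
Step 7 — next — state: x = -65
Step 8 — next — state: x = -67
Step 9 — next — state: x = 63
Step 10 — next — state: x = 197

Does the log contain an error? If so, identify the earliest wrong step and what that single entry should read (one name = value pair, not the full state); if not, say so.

Recomputing the run from the initial state:
step 1: x = -3
step 2: x = -13
step 3: x = -7
step 4: x = 19
step 5: x = 33
step 6: x = -5
step 7: x = -71
step 8: x = -61
step 9: x = 81
step 10: x = 203
The first disagreement with the log is at step 6, where the value should be x = -5.

step 6, x = -5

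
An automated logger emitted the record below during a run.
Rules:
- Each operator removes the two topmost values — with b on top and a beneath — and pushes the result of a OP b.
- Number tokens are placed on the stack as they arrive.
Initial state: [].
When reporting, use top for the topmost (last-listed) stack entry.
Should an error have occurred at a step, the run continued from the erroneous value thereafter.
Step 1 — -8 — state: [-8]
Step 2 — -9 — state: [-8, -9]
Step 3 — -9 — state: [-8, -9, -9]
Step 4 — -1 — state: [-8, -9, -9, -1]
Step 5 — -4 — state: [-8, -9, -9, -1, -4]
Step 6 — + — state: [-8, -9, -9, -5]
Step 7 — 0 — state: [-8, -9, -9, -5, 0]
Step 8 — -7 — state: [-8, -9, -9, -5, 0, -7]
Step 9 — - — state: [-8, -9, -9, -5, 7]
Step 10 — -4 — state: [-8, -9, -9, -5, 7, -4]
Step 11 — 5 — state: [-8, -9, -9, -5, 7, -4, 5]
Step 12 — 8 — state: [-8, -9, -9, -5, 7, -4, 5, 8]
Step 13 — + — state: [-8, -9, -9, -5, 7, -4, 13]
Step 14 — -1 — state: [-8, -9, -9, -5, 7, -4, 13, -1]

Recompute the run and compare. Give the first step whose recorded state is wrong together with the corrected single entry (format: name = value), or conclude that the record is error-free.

Recomputing the run from the initial state:
step 1: [-8]
step 2: [-8, -9]
step 3: [-8, -9, -9]
step 4: [-8, -9, -9, -1]
step 5: [-8, -9, -9, -1, -4]
step 6: [-8, -9, -9, -5]
step 7: [-8, -9, -9, -5, 0]
step 8: [-8, -9, -9, -5, 0, -7]
step 9: [-8, -9, -9, -5, 7]
step 10: [-8, -9, -9, -5, 7, -4]
step 11: [-8, -9, -9, -5, 7, -4, 5]
step 12: [-8, -9, -9, -5, 7, -4, 5, 8]
step 13: [-8, -9, -9, -5, 7, -4, 13]
step 14: [-8, -9, -9, -5, 7, -4, 13, -1]
This matches the record at every step.

no error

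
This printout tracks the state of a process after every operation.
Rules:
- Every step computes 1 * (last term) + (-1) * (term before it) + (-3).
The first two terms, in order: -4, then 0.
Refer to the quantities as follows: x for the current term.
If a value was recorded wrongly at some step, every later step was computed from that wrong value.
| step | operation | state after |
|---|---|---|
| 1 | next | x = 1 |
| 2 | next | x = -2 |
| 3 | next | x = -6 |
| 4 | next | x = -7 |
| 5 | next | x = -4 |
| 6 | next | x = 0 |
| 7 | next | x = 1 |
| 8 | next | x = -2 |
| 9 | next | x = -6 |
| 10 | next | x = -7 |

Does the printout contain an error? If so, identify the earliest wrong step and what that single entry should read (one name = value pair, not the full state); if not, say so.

no error

Step 1: x = 1*(0) + (-1)*(-4) + (-3) = 1 — in agreement.
Step 2: x = 1*(1) + (-1)*(0) + (-3) = -2 — checks out.
Step 3: x = 1*(-2) + (-1)*(1) + (-3) = -6 — agrees with the printout.
Step 4: x = 1*(-6) + (-1)*(-2) + (-3) = -7 — agrees with the printout.
Step 5: x = 1*(-7) + (-1)*(-6) + (-3) = -4 — agrees with the printout.
Step 6: x = 1*(-4) + (-1)*(-7) + (-3) = 0 — consistent with the printout.
Step 7: x = 1*(0) + (-1)*(-4) + (-3) = 1 — agrees with the printout.
Step 8: x = 1*(1) + (-1)*(0) + (-3) = -2 — consistent with the printout.
Step 9: x = 1*(-2) + (-1)*(1) + (-3) = -6 — checks out.
Step 10: x = 1*(-6) + (-1)*(-2) + (-3) = -7 — same as recorded.
All steps check out; nothing to correct.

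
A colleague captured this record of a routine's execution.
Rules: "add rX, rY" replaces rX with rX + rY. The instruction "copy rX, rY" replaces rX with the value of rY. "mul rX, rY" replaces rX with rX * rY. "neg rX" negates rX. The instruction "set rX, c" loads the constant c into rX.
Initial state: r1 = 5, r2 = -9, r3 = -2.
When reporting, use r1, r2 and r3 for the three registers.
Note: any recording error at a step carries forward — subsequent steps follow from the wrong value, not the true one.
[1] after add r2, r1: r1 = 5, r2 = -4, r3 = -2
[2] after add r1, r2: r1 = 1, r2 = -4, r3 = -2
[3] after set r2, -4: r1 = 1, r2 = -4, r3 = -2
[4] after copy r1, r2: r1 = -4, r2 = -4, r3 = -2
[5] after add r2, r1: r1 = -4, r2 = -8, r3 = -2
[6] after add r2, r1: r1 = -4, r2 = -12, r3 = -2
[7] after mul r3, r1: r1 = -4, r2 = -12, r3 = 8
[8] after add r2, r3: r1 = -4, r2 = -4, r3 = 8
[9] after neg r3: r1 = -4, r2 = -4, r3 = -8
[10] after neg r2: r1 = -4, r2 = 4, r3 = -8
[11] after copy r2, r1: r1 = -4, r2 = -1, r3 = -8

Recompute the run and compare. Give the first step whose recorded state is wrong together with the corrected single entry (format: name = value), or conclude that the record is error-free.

1. r2 = -9 + 5 = -4 (no discrepancy)
2. r1 = 5 + -4 = 1 (matches)
3. r2 = -4 (in agreement)
4. r1 = -4 (in agreement)
5. r2 = -4 + -4 = -8 (same as recorded)
6. r2 = -8 + -4 = -12 (no discrepancy)
7. r3 = -2 * -4 = 8 (exactly as logged)
8. r2 = -12 + 8 = -4 (verified)
9. r3 = -(8) = -8 (confirmed correct)
10. r2 = -(-4) = 4 (no discrepancy)
11. r2 = -4 (the record disagrees here)
Step 11 is the first one off; corrected, r2 = -4.

step 11, r2 = -4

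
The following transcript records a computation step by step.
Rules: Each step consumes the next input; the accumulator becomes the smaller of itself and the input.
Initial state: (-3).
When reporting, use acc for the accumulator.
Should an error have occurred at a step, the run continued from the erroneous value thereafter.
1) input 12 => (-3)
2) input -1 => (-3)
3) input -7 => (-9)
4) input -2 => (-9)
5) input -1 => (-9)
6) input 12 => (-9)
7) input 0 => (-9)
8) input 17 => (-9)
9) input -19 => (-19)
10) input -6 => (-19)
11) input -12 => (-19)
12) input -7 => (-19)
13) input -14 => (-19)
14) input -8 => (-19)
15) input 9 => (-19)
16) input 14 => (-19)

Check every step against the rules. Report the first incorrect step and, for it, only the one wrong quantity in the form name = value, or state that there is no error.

step 3, acc = -7

step 1: acc = min(-3, 12) = -3 -> exactly as logged
step 2: acc = min(-3, -1) = -3 -> consistent with the transcript
step 3: acc = min(-3, -7) = -7 -> first mismatch against the transcript
First deviation found at step 3; the corrected entry is acc = -7.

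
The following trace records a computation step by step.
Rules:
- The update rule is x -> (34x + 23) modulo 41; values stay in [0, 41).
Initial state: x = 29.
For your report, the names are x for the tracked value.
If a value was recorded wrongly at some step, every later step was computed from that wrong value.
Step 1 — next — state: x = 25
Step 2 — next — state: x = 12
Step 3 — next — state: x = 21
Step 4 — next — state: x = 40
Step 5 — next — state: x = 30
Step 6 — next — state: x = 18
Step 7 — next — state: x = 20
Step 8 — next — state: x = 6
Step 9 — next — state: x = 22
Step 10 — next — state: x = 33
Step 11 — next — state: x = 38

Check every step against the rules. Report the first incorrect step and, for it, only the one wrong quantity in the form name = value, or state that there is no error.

no error

Step 1: x = (34*29 + 23) mod 41 = 25 — exactly as logged.
Step 2: x = (34*25 + 23) mod 41 = 12 — confirmed correct.
Step 3: x = (34*12 + 23) mod 41 = 21 — same as recorded.
Step 4: x = (34*21 + 23) mod 41 = 40 — same as recorded.
Step 5: x = (34*40 + 23) mod 41 = 30 — confirmed correct.
Step 6: x = (34*30 + 23) mod 41 = 18 — confirmed correct.
Step 7: x = (34*18 + 23) mod 41 = 20 — verified.
Step 8: x = (34*20 + 23) mod 41 = 6 — consistent with the trace.
Step 9: x = (34*6 + 23) mod 41 = 22 — verified.
Step 10: x = (34*22 + 23) mod 41 = 33 — no discrepancy.
Step 11: x = (34*33 + 23) mod 41 = 38 — agrees with the trace.
All steps check out; nothing to correct.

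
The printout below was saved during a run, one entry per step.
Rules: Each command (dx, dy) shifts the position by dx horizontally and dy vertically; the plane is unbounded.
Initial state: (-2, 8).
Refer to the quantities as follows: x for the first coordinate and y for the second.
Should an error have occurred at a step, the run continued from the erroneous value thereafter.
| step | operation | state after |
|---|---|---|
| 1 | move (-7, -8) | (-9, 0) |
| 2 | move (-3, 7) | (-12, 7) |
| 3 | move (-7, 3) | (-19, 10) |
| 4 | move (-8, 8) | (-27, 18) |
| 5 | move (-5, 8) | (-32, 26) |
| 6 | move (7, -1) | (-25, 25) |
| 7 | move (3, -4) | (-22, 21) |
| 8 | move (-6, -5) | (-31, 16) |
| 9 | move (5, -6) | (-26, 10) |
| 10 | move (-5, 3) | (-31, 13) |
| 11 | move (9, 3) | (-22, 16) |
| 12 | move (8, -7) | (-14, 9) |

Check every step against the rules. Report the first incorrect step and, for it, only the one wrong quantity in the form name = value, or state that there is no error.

Step 1: x = -2 + (-7) = -9, y = 8 + (-8) = 0 — matches.
Step 2: x = -9 + (-3) = -12, y = 0 + (7) = 7 — consistent with the printout.
Step 3: x = -12 + (-7) = -19, y = 7 + (3) = 10 — matches.
Step 4: x = -19 + (-8) = -27, y = 10 + (8) = 18 — consistent with the printout.
Step 5: x = -27 + (-5) = -32, y = 18 + (8) = 26 — agrees with the printout.
Step 6: x = -32 + (7) = -25, y = 26 + (-1) = 25 — confirmed correct.
Step 7: x = -25 + (3) = -22, y = 25 + (-4) = 21 — agrees with the printout.
Step 8: x = -22 + (-6) = -28, y = 21 + (-5) = 16 — the printout has a different value.
First incorrect step: 8; the correct value is x = -28.

step 8, x = -28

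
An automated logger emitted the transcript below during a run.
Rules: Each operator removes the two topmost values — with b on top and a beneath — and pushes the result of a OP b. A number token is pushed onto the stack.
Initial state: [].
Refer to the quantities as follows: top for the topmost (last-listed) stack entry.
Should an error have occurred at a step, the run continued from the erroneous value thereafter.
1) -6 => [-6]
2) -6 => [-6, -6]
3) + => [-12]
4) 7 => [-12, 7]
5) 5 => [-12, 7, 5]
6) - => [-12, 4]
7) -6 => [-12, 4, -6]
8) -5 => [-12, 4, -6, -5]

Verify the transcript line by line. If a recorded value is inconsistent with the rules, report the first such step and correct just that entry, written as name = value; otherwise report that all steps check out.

Recomputing the run from the initial state:
step 1: [-6]
step 2: [-6, -6]
step 3: [-12]
step 4: [-12, 7]
step 5: [-12, 7, 5]
step 6: [-12, 2]
step 7: [-12, 2, -6]
step 8: [-12, 2, -6, -5]
The first disagreement with the transcript is at step 6, where the value should be top = 2.

step 6, top = 2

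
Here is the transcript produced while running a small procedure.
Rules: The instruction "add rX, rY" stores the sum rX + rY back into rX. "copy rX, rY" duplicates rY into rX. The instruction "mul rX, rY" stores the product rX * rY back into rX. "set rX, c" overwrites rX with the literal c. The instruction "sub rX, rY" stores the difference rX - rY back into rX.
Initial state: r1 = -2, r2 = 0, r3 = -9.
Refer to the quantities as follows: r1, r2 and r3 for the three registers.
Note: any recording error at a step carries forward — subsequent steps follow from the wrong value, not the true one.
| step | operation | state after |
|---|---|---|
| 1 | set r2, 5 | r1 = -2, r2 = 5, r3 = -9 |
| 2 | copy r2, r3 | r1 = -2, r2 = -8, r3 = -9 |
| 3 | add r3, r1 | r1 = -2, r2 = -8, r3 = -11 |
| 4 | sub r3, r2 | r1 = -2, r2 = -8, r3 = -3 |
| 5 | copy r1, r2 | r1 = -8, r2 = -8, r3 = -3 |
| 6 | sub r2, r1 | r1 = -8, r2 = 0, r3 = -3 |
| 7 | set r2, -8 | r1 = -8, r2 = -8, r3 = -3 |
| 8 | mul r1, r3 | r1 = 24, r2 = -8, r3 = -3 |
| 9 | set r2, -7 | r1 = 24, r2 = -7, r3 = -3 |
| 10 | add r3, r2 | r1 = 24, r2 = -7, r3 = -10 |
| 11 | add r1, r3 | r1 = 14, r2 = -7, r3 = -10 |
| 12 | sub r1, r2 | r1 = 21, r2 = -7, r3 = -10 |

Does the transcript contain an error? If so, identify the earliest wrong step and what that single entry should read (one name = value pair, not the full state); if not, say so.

step 2, r2 = -9

Recomputing the run from the initial state:
step 1: r1 = -2, r2 = 5, r3 = -9
step 2: r1 = -2, r2 = -9, r3 = -9
step 3: r1 = -2, r2 = -9, r3 = -11
step 4: r1 = -2, r2 = -9, r3 = -2
step 5: r1 = -9, r2 = -9, r3 = -2
step 6: r1 = -9, r2 = 0, r3 = -2
step 7: r1 = -9, r2 = -8, r3 = -2
step 8: r1 = 18, r2 = -8, r3 = -2
step 9: r1 = 18, r2 = -7, r3 = -2
step 10: r1 = 18, r2 = -7, r3 = -9
step 11: r1 = 9, r2 = -7, r3 = -9
step 12: r1 = 16, r2 = -7, r3 = -9
The first disagreement with the transcript is at step 2, where the value should be r2 = -9.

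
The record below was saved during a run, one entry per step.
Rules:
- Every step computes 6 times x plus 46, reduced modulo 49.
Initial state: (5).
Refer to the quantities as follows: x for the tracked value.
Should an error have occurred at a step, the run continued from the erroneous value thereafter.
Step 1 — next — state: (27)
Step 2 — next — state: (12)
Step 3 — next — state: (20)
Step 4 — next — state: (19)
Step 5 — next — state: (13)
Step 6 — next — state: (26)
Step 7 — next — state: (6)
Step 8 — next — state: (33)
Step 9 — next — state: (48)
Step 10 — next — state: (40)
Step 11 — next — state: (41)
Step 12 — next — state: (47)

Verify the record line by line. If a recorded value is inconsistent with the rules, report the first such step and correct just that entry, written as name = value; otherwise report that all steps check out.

no error

1. x = (6*5 + 46) mod 49 = 27 (in agreement)
2. x = (6*27 + 46) mod 49 = 12 (agrees with the record)
3. x = (6*12 + 46) mod 49 = 20 (agrees with the record)
4. x = (6*20 + 46) mod 49 = 19 (matches)
5. x = (6*19 + 46) mod 49 = 13 (exactly as logged)
6. x = (6*13 + 46) mod 49 = 26 (no discrepancy)
7. x = (6*26 + 46) mod 49 = 6 (checks out)
8. x = (6*6 + 46) mod 49 = 33 (matches)
9. x = (6*33 + 46) mod 49 = 48 (checks out)
10. x = (6*48 + 46) mod 49 = 40 (exactly as logged)
11. x = (6*40 + 46) mod 49 = 41 (exactly as logged)
12. x = (6*41 + 46) mod 49 = 47 (no discrepancy)
All entries verified; no error found.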